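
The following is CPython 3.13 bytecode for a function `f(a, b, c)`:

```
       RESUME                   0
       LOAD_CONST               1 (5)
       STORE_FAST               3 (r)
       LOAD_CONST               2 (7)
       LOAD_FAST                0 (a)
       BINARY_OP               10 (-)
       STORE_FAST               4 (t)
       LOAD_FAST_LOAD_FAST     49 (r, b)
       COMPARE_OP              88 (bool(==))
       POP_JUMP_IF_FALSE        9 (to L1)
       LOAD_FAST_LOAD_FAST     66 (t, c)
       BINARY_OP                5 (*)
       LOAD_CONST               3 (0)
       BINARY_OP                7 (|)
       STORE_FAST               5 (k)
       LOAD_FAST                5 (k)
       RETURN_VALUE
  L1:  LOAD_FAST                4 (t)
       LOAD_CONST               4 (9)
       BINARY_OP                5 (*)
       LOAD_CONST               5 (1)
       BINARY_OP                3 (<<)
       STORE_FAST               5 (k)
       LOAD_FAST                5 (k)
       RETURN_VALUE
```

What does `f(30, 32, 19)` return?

-414

LOAD_CONST → push 5. Stack: [5]
STORE_FAST r → r=5. Stack: []
LOAD_CONST → push 7. Stack: [7]
LOAD_FAST a → push 30. Stack: [7, 30]
BINARY_OP - → 7 - 30 = -23. Stack: [-23]
STORE_FAST t → t=-23. Stack: []
LOAD_FAST_LOAD_FAST r,b → push 5,32. Stack: [5, 32]
COMPARE_OP bool(==) → 5 vs 32 = False. Stack: [False]
POP_JUMP_IF_FALSE → pop False; jump. Stack: []
LOAD_FAST t → push -23. Stack: [-23]
LOAD_CONST → push 9. Stack: [-23, 9]
BINARY_OP * → -23 * 9 = -207. Stack: [-207]
LOAD_CONST → push 1. Stack: [-207, 1]
BINARY_OP << → -207 << 1 = -414. Stack: [-414]
STORE_FAST k → k=-414. Stack: []
LOAD_FAST k → push -414. Stack: [-414]
RETURN_VALUE → return -414.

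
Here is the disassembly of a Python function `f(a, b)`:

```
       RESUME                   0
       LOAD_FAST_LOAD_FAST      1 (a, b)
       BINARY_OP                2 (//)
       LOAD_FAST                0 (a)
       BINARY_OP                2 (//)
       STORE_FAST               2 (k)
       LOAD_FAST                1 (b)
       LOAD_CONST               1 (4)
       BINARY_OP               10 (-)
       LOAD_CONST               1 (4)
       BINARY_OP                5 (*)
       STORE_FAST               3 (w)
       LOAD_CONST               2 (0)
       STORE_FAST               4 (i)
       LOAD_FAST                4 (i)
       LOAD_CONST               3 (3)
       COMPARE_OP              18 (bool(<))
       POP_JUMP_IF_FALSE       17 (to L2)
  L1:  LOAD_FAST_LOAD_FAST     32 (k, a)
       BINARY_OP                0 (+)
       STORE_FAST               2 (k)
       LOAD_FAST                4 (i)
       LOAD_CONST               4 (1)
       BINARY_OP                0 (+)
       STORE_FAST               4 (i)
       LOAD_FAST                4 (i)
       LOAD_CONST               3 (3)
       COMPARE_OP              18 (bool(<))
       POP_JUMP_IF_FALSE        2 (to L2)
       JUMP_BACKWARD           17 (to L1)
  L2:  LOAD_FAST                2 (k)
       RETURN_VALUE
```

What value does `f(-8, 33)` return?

LOAD_FAST_LOAD_FAST a,b → push -8,33. Stack: [-8, 33]
BINARY_OP // → -8 // 33 = -1. Stack: [-1]
LOAD_FAST a → push -8. Stack: [-1, -8]
BINARY_OP // → -1 // -8 = 0. Stack: [0]
STORE_FAST k → k=0. Stack: []
LOAD_FAST b → push 33. Stack: [33]
LOAD_CONST → push 4. Stack: [33, 4]
BINARY_OP - → 33 - 4 = 29. Stack: [29]
LOAD_CONST → push 4. Stack: [29, 4]
BINARY_OP * → 29 * 4 = 116. Stack: [116]
STORE_FAST w → w=116. Stack: []
LOAD_CONST → push 0. Stack: [0]
STORE_FAST i → i=0. Stack: []
LOAD_FAST i → push 0. Stack: [0]
LOAD_CONST → push 3. Stack: [0, 3]
COMPARE_OP bool(<) → 0 vs 3 = True. Stack: [True]
POP_JUMP_IF_FALSE → pop True; no jump. Stack: []
LOAD_FAST_LOAD_FAST k,a → push 0,-8. Stack: [0, -8]
BINARY_OP + → 0 + -8 = -8. Stack: [-8]
STORE_FAST k → k=-8. Stack: []
LOAD_FAST i → push 0. Stack: [0]
LOAD_CONST → push 1. Stack: [0, 1]
BINARY_OP + → 0 + 1 = 1. Stack: [1]
STORE_FAST i → i=1. Stack: []
LOAD_FAST i → push 1. Stack: [1]
LOAD_CONST → push 3. Stack: [1, 3]
COMPARE_OP bool(<) → 1 vs 3 = True. Stack: [True]
POP_JUMP_IF_FALSE → pop True; no jump. Stack: []
LOAD_FAST_LOAD_FAST k,a → push -8,-8. Stack: [-8, -8]
BINARY_OP + → -8 + -8 = -16. Stack: [-16]
STORE_FAST k → k=-16. Stack: []
LOAD_FAST i → push 1. Stack: [1]
LOAD_CONST → push 1. Stack: [1, 1]
BINARY_OP + → 1 + 1 = 2. Stack: [2]
STORE_FAST i → i=2. Stack: []
LOAD_FAST i → push 2. Stack: [2]
LOAD_CONST → push 3. Stack: [2, 3]
COMPARE_OP bool(<) → 2 vs 3 = True. Stack: [True]
POP_JUMP_IF_FALSE → pop True; no jump. Stack: []
LOAD_FAST_LOAD_FAST k,a → push -16,-8. Stack: [-16, -8]
BINARY_OP + → -16 + -8 = -24. Stack: [-24]
STORE_FAST k → k=-24. Stack: []
LOAD_FAST i → push 2. Stack: [2]
LOAD_CONST → push 1. Stack: [2, 1]
BINARY_OP + → 2 + 1 = 3. Stack: [3]
STORE_FAST i → i=3. Stack: []
LOAD_FAST i → push 3. Stack: [3]
LOAD_CONST → push 3. Stack: [3, 3]
COMPARE_OP bool(<) → 3 vs 3 = False. Stack: [False]
POP_JUMP_IF_FALSE → pop False; jump. Stack: []
LOAD_FAST k → push -24. Stack: [-24]
RETURN_VALUE → return -24.

-24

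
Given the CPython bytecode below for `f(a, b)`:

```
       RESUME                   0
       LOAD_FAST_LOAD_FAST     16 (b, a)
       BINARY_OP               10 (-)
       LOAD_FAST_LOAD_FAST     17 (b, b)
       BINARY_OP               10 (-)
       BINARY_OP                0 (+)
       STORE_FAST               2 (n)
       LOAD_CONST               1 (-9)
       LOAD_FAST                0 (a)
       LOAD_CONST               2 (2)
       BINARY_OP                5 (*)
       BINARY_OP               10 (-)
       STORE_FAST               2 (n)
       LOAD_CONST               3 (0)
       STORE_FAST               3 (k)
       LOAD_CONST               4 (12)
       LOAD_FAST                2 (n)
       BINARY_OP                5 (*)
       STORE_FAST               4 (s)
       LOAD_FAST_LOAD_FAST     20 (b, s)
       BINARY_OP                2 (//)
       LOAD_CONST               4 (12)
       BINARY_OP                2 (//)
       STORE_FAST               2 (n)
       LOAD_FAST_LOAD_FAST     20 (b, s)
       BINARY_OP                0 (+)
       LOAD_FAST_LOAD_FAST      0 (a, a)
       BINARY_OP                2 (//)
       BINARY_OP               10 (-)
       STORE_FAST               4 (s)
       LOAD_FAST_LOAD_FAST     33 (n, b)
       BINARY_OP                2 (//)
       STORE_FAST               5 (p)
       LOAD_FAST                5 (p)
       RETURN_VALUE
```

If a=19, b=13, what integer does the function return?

-1

LOAD_FAST_LOAD_FAST b,a → push 13,19. Stack: [13, 19]
BINARY_OP - → 13 - 19 = -6. Stack: [-6]
LOAD_FAST_LOAD_FAST b,b → push 13,13. Stack: [-6, 13, 13]
BINARY_OP - → 13 - 13 = 0. Stack: [-6, 0]
BINARY_OP + → -6 + 0 = -6. Stack: [-6]
STORE_FAST n → n=-6. Stack: []
LOAD_CONST → push -9. Stack: [-9]
LOAD_FAST a → push 19. Stack: [-9, 19]
LOAD_CONST → push 2. Stack: [-9, 19, 2]
BINARY_OP * → 19 * 2 = 38. Stack: [-9, 38]
BINARY_OP - → -9 - 38 = -47. Stack: [-47]
STORE_FAST n → n=-47. Stack: []
LOAD_CONST → push 0. Stack: [0]
STORE_FAST k → k=0. Stack: []
LOAD_CONST → push 12. Stack: [12]
LOAD_FAST n → push -47. Stack: [12, -47]
BINARY_OP * → 12 * -47 = -564. Stack: [-564]
STORE_FAST s → s=-564. Stack: []
LOAD_FAST_LOAD_FAST b,s → push 13,-564. Stack: [13, -564]
BINARY_OP // → 13 // -564 = -1. Stack: [-1]
LOAD_CONST → push 12. Stack: [-1, 12]
BINARY_OP // → -1 // 12 = -1. Stack: [-1]
STORE_FAST n → n=-1. Stack: []
LOAD_FAST_LOAD_FAST b,s → push 13,-564. Stack: [13, -564]
BINARY_OP + → 13 + -564 = -551. Stack: [-551]
LOAD_FAST_LOAD_FAST a,a → push 19,19. Stack: [-551, 19, 19]
BINARY_OP // → 19 // 19 = 1. Stack: [-551, 1]
BINARY_OP - → -551 - 1 = -552. Stack: [-552]
STORE_FAST s → s=-552. Stack: []
LOAD_FAST_LOAD_FAST n,b → push -1,13. Stack: [-1, 13]
BINARY_OP // → -1 // 13 = -1. Stack: [-1]
STORE_FAST p → p=-1. Stack: []
LOAD_FAST p → push -1. Stack: [-1]
RETURN_VALUE → return -1.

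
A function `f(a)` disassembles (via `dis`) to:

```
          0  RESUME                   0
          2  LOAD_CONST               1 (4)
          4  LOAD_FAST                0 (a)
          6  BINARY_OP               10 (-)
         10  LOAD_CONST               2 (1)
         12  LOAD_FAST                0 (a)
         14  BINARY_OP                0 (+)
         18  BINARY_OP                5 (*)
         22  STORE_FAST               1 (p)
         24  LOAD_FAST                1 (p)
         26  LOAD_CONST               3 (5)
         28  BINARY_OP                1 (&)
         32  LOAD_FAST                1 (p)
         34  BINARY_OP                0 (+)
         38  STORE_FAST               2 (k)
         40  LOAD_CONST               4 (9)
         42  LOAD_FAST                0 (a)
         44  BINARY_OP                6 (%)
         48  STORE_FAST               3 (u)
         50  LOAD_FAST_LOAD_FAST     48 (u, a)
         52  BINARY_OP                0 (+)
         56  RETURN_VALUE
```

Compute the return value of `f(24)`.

33

LOAD_CONST → push 4. Stack: [4]
LOAD_FAST a → push 24. Stack: [4, 24]
BINARY_OP - → 4 - 24 = -20. Stack: [-20]
LOAD_CONST → push 1. Stack: [-20, 1]
LOAD_FAST a → push 24. Stack: [-20, 1, 24]
BINARY_OP + → 1 + 24 = 25. Stack: [-20, 25]
BINARY_OP * → -20 * 25 = -500. Stack: [-500]
STORE_FAST p → p=-500. Stack: []
LOAD_FAST p → push -500. Stack: [-500]
LOAD_CONST → push 5. Stack: [-500, 5]
BINARY_OP & → -500 & 5 = 4. Stack: [4]
LOAD_FAST p → push -500. Stack: [4, -500]
BINARY_OP + → 4 + -500 = -496. Stack: [-496]
STORE_FAST k → k=-496. Stack: []
LOAD_CONST → push 9. Stack: [9]
LOAD_FAST a → push 24. Stack: [9, 24]
BINARY_OP % → 9 % 24 = 9. Stack: [9]
STORE_FAST u → u=9. Stack: []
LOAD_FAST_LOAD_FAST u,a → push 9,24. Stack: [9, 24]
BINARY_OP + → 9 + 24 = 33. Stack: [33]
RETURN_VALUE → return 33.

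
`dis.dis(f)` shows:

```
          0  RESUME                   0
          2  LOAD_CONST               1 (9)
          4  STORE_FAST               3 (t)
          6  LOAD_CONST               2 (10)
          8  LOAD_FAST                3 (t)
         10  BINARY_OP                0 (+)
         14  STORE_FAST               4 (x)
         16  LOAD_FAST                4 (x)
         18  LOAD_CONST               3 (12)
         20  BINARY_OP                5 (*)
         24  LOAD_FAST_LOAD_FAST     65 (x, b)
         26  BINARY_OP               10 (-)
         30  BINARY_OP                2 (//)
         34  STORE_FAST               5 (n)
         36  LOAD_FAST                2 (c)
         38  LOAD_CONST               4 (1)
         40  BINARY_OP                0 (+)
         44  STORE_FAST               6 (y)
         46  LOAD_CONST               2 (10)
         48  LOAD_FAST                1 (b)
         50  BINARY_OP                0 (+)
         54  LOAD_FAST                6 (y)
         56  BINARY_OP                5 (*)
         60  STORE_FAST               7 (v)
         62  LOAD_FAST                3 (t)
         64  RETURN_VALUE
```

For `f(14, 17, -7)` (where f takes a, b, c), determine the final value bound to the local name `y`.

-6

LOAD_CONST → push 9. Stack: [9]
STORE_FAST t → t=9. Stack: []
LOAD_CONST → push 10. Stack: [10]
LOAD_FAST t → push 9. Stack: [10, 9]
BINARY_OP + → 10 + 9 = 19. Stack: [19]
STORE_FAST x → x=19. Stack: []
LOAD_FAST x → push 19. Stack: [19]
LOAD_CONST → push 12. Stack: [19, 12]
BINARY_OP * → 19 * 12 = 228. Stack: [228]
LOAD_FAST_LOAD_FAST x,b → push 19,17. Stack: [228, 19, 17]
BINARY_OP - → 19 - 17 = 2. Stack: [228, 2]
BINARY_OP // → 228 // 2 = 114. Stack: [114]
STORE_FAST n → n=114. Stack: []
LOAD_FAST c → push -7. Stack: [-7]
LOAD_CONST → push 1. Stack: [-7, 1]
BINARY_OP + → -7 + 1 = -6. Stack: [-6]
STORE_FAST y → y=-6. Stack: []
LOAD_CONST → push 10. Stack: [10]
LOAD_FAST b → push 17. Stack: [10, 17]
BINARY_OP + → 10 + 17 = 27. Stack: [27]
LOAD_FAST y → push -6. Stack: [27, -6]
BINARY_OP * → 27 * -6 = -162. Stack: [-162]
STORE_FAST v → v=-162. Stack: []
LOAD_FAST t → push 9. Stack: [9]
RETURN_VALUE → return 9.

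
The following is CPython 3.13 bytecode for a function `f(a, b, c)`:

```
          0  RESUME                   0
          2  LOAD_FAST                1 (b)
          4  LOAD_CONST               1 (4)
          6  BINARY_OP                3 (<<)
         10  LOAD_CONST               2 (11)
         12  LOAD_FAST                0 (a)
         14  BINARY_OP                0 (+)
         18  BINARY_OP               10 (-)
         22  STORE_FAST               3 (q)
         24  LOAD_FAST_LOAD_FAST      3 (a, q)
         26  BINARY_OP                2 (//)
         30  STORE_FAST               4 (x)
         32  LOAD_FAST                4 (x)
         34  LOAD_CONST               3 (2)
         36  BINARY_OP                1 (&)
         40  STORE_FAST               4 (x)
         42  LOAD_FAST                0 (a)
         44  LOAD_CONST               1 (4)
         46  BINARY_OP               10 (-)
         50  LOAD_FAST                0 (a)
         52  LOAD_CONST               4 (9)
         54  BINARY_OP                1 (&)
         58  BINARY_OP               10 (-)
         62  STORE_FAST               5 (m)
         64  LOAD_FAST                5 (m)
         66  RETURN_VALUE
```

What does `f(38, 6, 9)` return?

LOAD_FAST b → push 6. Stack: [6]
LOAD_CONST → push 4. Stack: [6, 4]
BINARY_OP << → 6 << 4 = 96. Stack: [96]
LOAD_CONST → push 11. Stack: [96, 11]
LOAD_FAST a → push 38. Stack: [96, 11, 38]
BINARY_OP + → 11 + 38 = 49. Stack: [96, 49]
BINARY_OP - → 96 - 49 = 47. Stack: [47]
STORE_FAST q → q=47. Stack: []
LOAD_FAST_LOAD_FAST a,q → push 38,47. Stack: [38, 47]
BINARY_OP // → 38 // 47 = 0. Stack: [0]
STORE_FAST x → x=0. Stack: []
LOAD_FAST x → push 0. Stack: [0]
LOAD_CONST → push 2. Stack: [0, 2]
BINARY_OP & → 0 & 2 = 0. Stack: [0]
STORE_FAST x → x=0. Stack: []
LOAD_FAST a → push 38. Stack: [38]
LOAD_CONST → push 4. Stack: [38, 4]
BINARY_OP - → 38 - 4 = 34. Stack: [34]
LOAD_FAST a → push 38. Stack: [34, 38]
LOAD_CONST → push 9. Stack: [34, 38, 9]
BINARY_OP & → 38 & 9 = 0. Stack: [34, 0]
BINARY_OP - → 34 - 0 = 34. Stack: [34]
STORE_FAST m → m=34. Stack: []
LOAD_FAST m → push 34. Stack: [34]
RETURN_VALUE → return 34.

34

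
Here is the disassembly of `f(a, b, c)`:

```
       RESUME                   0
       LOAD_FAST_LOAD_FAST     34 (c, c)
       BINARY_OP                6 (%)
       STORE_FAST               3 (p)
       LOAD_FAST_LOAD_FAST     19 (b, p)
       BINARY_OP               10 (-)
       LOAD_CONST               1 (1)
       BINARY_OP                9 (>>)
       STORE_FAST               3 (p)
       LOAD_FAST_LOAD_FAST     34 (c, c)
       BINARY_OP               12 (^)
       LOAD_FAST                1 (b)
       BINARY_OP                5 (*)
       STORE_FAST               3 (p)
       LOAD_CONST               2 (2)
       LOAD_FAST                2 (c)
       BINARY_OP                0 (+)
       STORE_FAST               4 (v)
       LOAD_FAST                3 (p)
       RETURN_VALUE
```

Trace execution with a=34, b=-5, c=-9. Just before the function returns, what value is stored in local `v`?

-7

LOAD_FAST_LOAD_FAST c,c → push -9,-9. Stack: [-9, -9]
BINARY_OP % → -9 % -9 = 0. Stack: [0]
STORE_FAST p → p=0. Stack: []
LOAD_FAST_LOAD_FAST b,p → push -5,0. Stack: [-5, 0]
BINARY_OP - → -5 - 0 = -5. Stack: [-5]
LOAD_CONST → push 1. Stack: [-5, 1]
BINARY_OP >> → -5 >> 1 = -3. Stack: [-3]
STORE_FAST p → p=-3. Stack: []
LOAD_FAST_LOAD_FAST c,c → push -9,-9. Stack: [-9, -9]
BINARY_OP ^ → -9 ^ -9 = 0. Stack: [0]
LOAD_FAST b → push -5. Stack: [0, -5]
BINARY_OP * → 0 * -5 = 0. Stack: [0]
STORE_FAST p → p=0. Stack: []
LOAD_CONST → push 2. Stack: [2]
LOAD_FAST c → push -9. Stack: [2, -9]
BINARY_OP + → 2 + -9 = -7. Stack: [-7]
STORE_FAST v → v=-7. Stack: []
LOAD_FAST p → push 0. Stack: [0]
RETURN_VALUE → return 0.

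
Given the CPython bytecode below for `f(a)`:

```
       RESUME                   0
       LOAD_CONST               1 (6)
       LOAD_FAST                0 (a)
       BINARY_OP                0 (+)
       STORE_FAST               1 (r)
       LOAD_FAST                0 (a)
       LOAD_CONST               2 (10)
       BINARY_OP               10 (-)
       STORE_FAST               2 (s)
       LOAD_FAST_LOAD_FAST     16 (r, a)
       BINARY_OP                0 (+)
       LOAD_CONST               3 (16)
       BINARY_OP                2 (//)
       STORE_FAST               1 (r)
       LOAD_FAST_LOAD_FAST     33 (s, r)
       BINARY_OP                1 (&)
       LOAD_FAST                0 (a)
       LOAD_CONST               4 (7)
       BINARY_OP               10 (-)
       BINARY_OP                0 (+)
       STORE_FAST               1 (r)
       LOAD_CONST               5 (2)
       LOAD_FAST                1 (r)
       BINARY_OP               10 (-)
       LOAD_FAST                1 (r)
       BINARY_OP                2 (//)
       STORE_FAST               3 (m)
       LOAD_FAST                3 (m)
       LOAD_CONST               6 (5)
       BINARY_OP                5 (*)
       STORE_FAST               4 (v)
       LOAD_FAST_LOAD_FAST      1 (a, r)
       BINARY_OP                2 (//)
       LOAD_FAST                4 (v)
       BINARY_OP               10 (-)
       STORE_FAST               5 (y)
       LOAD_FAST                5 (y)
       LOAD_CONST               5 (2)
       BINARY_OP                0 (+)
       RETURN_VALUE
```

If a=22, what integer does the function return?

8

LOAD_CONST → push 6. Stack: [6]
LOAD_FAST a → push 22. Stack: [6, 22]
BINARY_OP + → 6 + 22 = 28. Stack: [28]
STORE_FAST r → r=28. Stack: []
LOAD_FAST a → push 22. Stack: [22]
LOAD_CONST → push 10. Stack: [22, 10]
BINARY_OP - → 22 - 10 = 12. Stack: [12]
STORE_FAST s → s=12. Stack: []
LOAD_FAST_LOAD_FAST r,a → push 28,22. Stack: [28, 22]
BINARY_OP + → 28 + 22 = 50. Stack: [50]
LOAD_CONST → push 16. Stack: [50, 16]
BINARY_OP // → 50 // 16 = 3. Stack: [3]
STORE_FAST r → r=3. Stack: []
LOAD_FAST_LOAD_FAST s,r → push 12,3. Stack: [12, 3]
BINARY_OP & → 12 & 3 = 0. Stack: [0]
LOAD_FAST a → push 22. Stack: [0, 22]
LOAD_CONST → push 7. Stack: [0, 22, 7]
BINARY_OP - → 22 - 7 = 15. Stack: [0, 15]
BINARY_OP + → 0 + 15 = 15. Stack: [15]
STORE_FAST r → r=15. Stack: []
LOAD_CONST → push 2. Stack: [2]
LOAD_FAST r → push 15. Stack: [2, 15]
BINARY_OP - → 2 - 15 = -13. Stack: [-13]
LOAD_FAST r → push 15. Stack: [-13, 15]
BINARY_OP // → -13 // 15 = -1. Stack: [-1]
STORE_FAST m → m=-1. Stack: []
LOAD_FAST m → push -1. Stack: [-1]
LOAD_CONST → push 5. Stack: [-1, 5]
BINARY_OP * → -1 * 5 = -5. Stack: [-5]
STORE_FAST v → v=-5. Stack: []
LOAD_FAST_LOAD_FAST a,r → push 22,15. Stack: [22, 15]
BINARY_OP // → 22 // 15 = 1. Stack: [1]
LOAD_FAST v → push -5. Stack: [1, -5]
BINARY_OP - → 1 - -5 = 6. Stack: [6]
STORE_FAST y → y=6. Stack: []
LOAD_FAST y → push 6. Stack: [6]
LOAD_CONST → push 2. Stack: [6, 2]
BINARY_OP + → 6 + 2 = 8. Stack: [8]
RETURN_VALUE → return 8.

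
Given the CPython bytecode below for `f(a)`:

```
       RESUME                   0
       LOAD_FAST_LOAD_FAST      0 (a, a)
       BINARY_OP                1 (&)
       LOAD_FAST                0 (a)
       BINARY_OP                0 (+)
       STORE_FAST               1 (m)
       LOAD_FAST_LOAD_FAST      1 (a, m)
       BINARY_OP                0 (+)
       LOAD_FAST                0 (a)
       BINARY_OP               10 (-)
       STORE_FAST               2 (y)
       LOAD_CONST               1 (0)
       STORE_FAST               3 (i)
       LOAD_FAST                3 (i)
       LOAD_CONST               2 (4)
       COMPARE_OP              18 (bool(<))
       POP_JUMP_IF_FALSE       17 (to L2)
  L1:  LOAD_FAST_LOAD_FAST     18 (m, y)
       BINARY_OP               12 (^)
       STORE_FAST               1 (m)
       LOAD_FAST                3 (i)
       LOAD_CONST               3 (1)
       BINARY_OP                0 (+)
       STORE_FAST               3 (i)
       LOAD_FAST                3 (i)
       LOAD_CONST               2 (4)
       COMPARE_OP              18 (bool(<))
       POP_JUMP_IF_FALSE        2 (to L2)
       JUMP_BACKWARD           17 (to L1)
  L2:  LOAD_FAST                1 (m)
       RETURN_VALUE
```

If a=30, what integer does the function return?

60

LOAD_FAST_LOAD_FAST a,a → push 30,30. Stack: [30, 30]
BINARY_OP & → 30 & 30 = 30. Stack: [30]
LOAD_FAST a → push 30. Stack: [30, 30]
BINARY_OP + → 30 + 30 = 60. Stack: [60]
STORE_FAST m → m=60. Stack: []
LOAD_FAST_LOAD_FAST a,m → push 30,60. Stack: [30, 60]
BINARY_OP + → 30 + 60 = 90. Stack: [90]
LOAD_FAST a → push 30. Stack: [90, 30]
BINARY_OP - → 90 - 30 = 60. Stack: [60]
STORE_FAST y → y=60. Stack: []
LOAD_CONST → push 0. Stack: [0]
STORE_FAST i → i=0. Stack: []
LOAD_FAST i → push 0. Stack: [0]
LOAD_CONST → push 4. Stack: [0, 4]
COMPARE_OP bool(<) → 0 vs 4 = True. Stack: [True]
POP_JUMP_IF_FALSE → pop True; no jump. Stack: []
LOAD_FAST_LOAD_FAST m,y → push 60,60. Stack: [60, 60]
BINARY_OP ^ → 60 ^ 60 = 0. Stack: [0]
STORE_FAST m → m=0. Stack: []
LOAD_FAST i → push 0. Stack: [0]
LOAD_CONST → push 1. Stack: [0, 1]
BINARY_OP + → 0 + 1 = 1. Stack: [1]
STORE_FAST i → i=1. Stack: []
LOAD_FAST i → push 1. Stack: [1]
LOAD_CONST → push 4. Stack: [1, 4]
COMPARE_OP bool(<) → 1 vs 4 = True. Stack: [True]
POP_JUMP_IF_FALSE → pop True; no jump. Stack: []
LOAD_FAST_LOAD_FAST m,y → push 0,60. Stack: [0, 60]
BINARY_OP ^ → 0 ^ 60 = 60. Stack: [60]
STORE_FAST m → m=60. Stack: []
LOAD_FAST i → push 1. Stack: [1]
LOAD_CONST → push 1. Stack: [1, 1]
BINARY_OP + → 1 + 1 = 2. Stack: [2]
STORE_FAST i → i=2. Stack: []
LOAD_FAST i → push 2. Stack: [2]
LOAD_CONST → push 4. Stack: [2, 4]
COMPARE_OP bool(<) → 2 vs 4 = True. Stack: [True]
POP_JUMP_IF_FALSE → pop True; no jump. Stack: []
LOAD_FAST_LOAD_FAST m,y → push 60,60. Stack: [60, 60]
BINARY_OP ^ → 60 ^ 60 = 0. Stack: [0]
STORE_FAST m → m=0. Stack: []
LOAD_FAST i → push 2. Stack: [2]
LOAD_CONST → push 1. Stack: [2, 1]
BINARY_OP + → 2 + 1 = 3. Stack: [3]
STORE_FAST i → i=3. Stack: []
LOAD_FAST i → push 3. Stack: [3]
LOAD_CONST → push 4. Stack: [3, 4]
COMPARE_OP bool(<) → 3 vs 4 = True. Stack: [True]
POP_JUMP_IF_FALSE → pop True; no jump. Stack: []
LOAD_FAST_LOAD_FAST m,y → push 0,60. Stack: [0, 60]
BINARY_OP ^ → 0 ^ 60 = 60. Stack: [60]
STORE_FAST m → m=60. Stack: []
LOAD_FAST i → push 3. Stack: [3]
LOAD_CONST → push 1. Stack: [3, 1]
BINARY_OP + → 3 + 1 = 4. Stack: [4]
STORE_FAST i → i=4. Stack: []
LOAD_FAST i → push 4. Stack: [4]
LOAD_CONST → push 4. Stack: [4, 4]
COMPARE_OP bool(<) → 4 vs 4 = False. Stack: [False]
POP_JUMP_IF_FALSE → pop False; jump. Stack: []
LOAD_FAST m → push 60. Stack: [60]
RETURN_VALUE → return 60.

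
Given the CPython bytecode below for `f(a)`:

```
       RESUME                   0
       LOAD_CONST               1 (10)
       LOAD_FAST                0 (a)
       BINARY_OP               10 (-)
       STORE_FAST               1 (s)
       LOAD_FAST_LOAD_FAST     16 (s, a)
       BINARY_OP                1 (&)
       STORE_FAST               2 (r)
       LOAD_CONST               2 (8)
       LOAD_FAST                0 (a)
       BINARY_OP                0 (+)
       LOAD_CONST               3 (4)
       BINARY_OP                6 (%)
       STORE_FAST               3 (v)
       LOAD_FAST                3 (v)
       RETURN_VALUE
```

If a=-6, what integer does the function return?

2

LOAD_CONST → push 10. Stack: [10]
LOAD_FAST a → push -6. Stack: [10, -6]
BINARY_OP - → 10 - -6 = 16. Stack: [16]
STORE_FAST s → s=16. Stack: []
LOAD_FAST_LOAD_FAST s,a → push 16,-6. Stack: [16, -6]
BINARY_OP & → 16 & -6 = 16. Stack: [16]
STORE_FAST r → r=16. Stack: []
LOAD_CONST → push 8. Stack: [8]
LOAD_FAST a → push -6. Stack: [8, -6]
BINARY_OP + → 8 + -6 = 2. Stack: [2]
LOAD_CONST → push 4. Stack: [2, 4]
BINARY_OP % → 2 % 4 = 2. Stack: [2]
STORE_FAST v → v=2. Stack: []
LOAD_FAST v → push 2. Stack: [2]
RETURN_VALUE → return 2.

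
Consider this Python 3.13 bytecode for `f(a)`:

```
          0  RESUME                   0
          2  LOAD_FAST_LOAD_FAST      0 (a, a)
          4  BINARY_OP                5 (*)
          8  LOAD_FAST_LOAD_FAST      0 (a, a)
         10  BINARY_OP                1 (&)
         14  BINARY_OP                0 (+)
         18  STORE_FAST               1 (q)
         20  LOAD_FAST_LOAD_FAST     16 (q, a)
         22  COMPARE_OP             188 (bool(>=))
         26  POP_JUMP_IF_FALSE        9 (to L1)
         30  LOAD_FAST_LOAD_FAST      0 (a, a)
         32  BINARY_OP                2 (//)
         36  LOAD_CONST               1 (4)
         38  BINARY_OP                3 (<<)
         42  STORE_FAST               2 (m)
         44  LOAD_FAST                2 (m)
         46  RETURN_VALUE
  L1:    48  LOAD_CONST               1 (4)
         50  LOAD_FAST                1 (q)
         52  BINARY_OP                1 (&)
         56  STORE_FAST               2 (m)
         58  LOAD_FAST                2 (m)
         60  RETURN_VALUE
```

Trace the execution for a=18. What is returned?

LOAD_FAST_LOAD_FAST a,a → push 18,18. Stack: [18, 18]
BINARY_OP * → 18 * 18 = 324. Stack: [324]
LOAD_FAST_LOAD_FAST a,a → push 18,18. Stack: [324, 18, 18]
BINARY_OP & → 18 & 18 = 18. Stack: [324, 18]
BINARY_OP + → 324 + 18 = 342. Stack: [342]
STORE_FAST q → q=342. Stack: []
LOAD_FAST_LOAD_FAST q,a → push 342,18. Stack: [342, 18]
COMPARE_OP bool(>=) → 342 vs 18 = True. Stack: [True]
POP_JUMP_IF_FALSE → pop True; no jump. Stack: []
LOAD_FAST_LOAD_FAST a,a → push 18,18. Stack: [18, 18]
BINARY_OP // → 18 // 18 = 1. Stack: [1]
LOAD_CONST → push 4. Stack: [1, 4]
BINARY_OP << → 1 << 4 = 16. Stack: [16]
STORE_FAST m → m=16. Stack: []
LOAD_FAST m → push 16. Stack: [16]
RETURN_VALUE → return 16.

16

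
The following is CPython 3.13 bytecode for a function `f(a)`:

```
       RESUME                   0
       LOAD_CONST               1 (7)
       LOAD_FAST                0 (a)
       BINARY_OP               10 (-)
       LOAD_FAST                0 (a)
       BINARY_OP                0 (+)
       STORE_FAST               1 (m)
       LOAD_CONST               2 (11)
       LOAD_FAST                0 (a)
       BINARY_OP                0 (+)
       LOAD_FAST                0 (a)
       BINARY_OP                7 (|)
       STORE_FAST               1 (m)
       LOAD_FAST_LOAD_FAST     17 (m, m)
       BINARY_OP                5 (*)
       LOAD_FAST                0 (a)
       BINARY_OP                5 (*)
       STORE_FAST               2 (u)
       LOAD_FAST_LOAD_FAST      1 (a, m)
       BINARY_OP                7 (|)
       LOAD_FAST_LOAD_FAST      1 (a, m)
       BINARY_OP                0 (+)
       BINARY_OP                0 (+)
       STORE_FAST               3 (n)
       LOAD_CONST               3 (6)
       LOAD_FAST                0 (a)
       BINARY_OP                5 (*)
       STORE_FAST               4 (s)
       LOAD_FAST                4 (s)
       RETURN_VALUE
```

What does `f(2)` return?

LOAD_CONST → push 7. Stack: [7]
LOAD_FAST a → push 2. Stack: [7, 2]
BINARY_OP - → 7 - 2 = 5. Stack: [5]
LOAD_FAST a → push 2. Stack: [5, 2]
BINARY_OP + → 5 + 2 = 7. Stack: [7]
STORE_FAST m → m=7. Stack: []
LOAD_CONST → push 11. Stack: [11]
LOAD_FAST a → push 2. Stack: [11, 2]
BINARY_OP + → 11 + 2 = 13. Stack: [13]
LOAD_FAST a → push 2. Stack: [13, 2]
BINARY_OP | → 13 | 2 = 15. Stack: [15]
STORE_FAST m → m=15. Stack: []
LOAD_FAST_LOAD_FAST m,m → push 15,15. Stack: [15, 15]
BINARY_OP * → 15 * 15 = 225. Stack: [225]
LOAD_FAST a → push 2. Stack: [225, 2]
BINARY_OP * → 225 * 2 = 450. Stack: [450]
STORE_FAST u → u=450. Stack: []
LOAD_FAST_LOAD_FAST a,m → push 2,15. Stack: [2, 15]
BINARY_OP | → 2 | 15 = 15. Stack: [15]
LOAD_FAST_LOAD_FAST a,m → push 2,15. Stack: [15, 2, 15]
BINARY_OP + → 2 + 15 = 17. Stack: [15, 17]
BINARY_OP + → 15 + 17 = 32. Stack: [32]
STORE_FAST n → n=32. Stack: []
LOAD_CONST → push 6. Stack: [6]
LOAD_FAST a → push 2. Stack: [6, 2]
BINARY_OP * → 6 * 2 = 12. Stack: [12]
STORE_FAST s → s=12. Stack: []
LOAD_FAST s → push 12. Stack: [12]
RETURN_VALUE → return 12.

12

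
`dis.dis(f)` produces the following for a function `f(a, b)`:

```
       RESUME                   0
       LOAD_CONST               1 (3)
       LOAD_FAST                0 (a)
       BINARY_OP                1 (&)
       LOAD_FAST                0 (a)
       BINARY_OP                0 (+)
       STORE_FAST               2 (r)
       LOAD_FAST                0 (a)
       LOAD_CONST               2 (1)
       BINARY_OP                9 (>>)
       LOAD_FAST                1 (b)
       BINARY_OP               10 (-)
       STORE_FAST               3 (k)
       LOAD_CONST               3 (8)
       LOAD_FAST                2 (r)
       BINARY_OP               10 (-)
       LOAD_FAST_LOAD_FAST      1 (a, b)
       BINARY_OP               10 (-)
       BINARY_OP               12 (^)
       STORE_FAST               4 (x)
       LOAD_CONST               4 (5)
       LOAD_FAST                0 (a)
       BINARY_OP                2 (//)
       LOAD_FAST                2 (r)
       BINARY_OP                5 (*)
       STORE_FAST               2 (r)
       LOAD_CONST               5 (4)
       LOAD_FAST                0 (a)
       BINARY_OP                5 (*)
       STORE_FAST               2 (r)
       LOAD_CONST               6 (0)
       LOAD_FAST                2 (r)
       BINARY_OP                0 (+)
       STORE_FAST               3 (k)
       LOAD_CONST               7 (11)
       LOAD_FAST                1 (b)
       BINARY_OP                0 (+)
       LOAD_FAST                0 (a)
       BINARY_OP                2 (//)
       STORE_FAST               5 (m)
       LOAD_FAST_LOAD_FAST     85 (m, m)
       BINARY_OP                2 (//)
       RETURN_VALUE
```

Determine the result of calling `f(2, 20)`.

LOAD_CONST → push 3. Stack: [3]
LOAD_FAST a → push 2. Stack: [3, 2]
BINARY_OP & → 3 & 2 = 2. Stack: [2]
LOAD_FAST a → push 2. Stack: [2, 2]
BINARY_OP + → 2 + 2 = 4. Stack: [4]
STORE_FAST r → r=4. Stack: []
LOAD_FAST a → push 2. Stack: [2]
LOAD_CONST → push 1. Stack: [2, 1]
BINARY_OP >> → 2 >> 1 = 1. Stack: [1]
LOAD_FAST b → push 20. Stack: [1, 20]
BINARY_OP - → 1 - 20 = -19. Stack: [-19]
STORE_FAST k → k=-19. Stack: []
LOAD_CONST → push 8. Stack: [8]
LOAD_FAST r → push 4. Stack: [8, 4]
BINARY_OP - → 8 - 4 = 4. Stack: [4]
LOAD_FAST_LOAD_FAST a,b → push 2,20. Stack: [4, 2, 20]
BINARY_OP - → 2 - 20 = -18. Stack: [4, -18]
BINARY_OP ^ → 4 ^ -18 = -22. Stack: [-22]
STORE_FAST x → x=-22. Stack: []
LOAD_CONST → push 5. Stack: [5]
LOAD_FAST a → push 2. Stack: [5, 2]
BINARY_OP // → 5 // 2 = 2. Stack: [2]
LOAD_FAST r → push 4. Stack: [2, 4]
BINARY_OP * → 2 * 4 = 8. Stack: [8]
STORE_FAST r → r=8. Stack: []
LOAD_CONST → push 4. Stack: [4]
LOAD_FAST a → push 2. Stack: [4, 2]
BINARY_OP * → 4 * 2 = 8. Stack: [8]
STORE_FAST r → r=8. Stack: []
LOAD_CONST → push 0. Stack: [0]
LOAD_FAST r → push 8. Stack: [0, 8]
BINARY_OP + → 0 + 8 = 8. Stack: [8]
STORE_FAST k → k=8. Stack: []
LOAD_CONST → push 11. Stack: [11]
LOAD_FAST b → push 20. Stack: [11, 20]
BINARY_OP + → 11 + 20 = 31. Stack: [31]
LOAD_FAST a → push 2. Stack: [31, 2]
BINARY_OP // → 31 // 2 = 15. Stack: [15]
STORE_FAST m → m=15. Stack: []
LOAD_FAST_LOAD_FAST m,m → push 15,15. Stack: [15, 15]
BINARY_OP // → 15 // 15 = 1. Stack: [1]
RETURN_VALUE → return 1.

1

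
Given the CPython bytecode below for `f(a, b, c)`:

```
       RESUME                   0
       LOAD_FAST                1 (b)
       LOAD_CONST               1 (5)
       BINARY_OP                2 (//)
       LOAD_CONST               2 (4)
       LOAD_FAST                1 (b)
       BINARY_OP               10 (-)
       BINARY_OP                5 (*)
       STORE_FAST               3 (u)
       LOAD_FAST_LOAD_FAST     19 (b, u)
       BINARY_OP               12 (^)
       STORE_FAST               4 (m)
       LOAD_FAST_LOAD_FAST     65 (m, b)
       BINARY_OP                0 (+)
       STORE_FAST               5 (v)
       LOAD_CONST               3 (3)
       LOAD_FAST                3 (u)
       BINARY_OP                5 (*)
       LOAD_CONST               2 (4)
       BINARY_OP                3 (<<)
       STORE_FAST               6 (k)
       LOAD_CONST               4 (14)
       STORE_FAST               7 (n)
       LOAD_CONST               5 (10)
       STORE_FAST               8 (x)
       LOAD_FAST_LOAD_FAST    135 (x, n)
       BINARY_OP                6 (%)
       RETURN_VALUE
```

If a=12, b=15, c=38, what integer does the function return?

10

LOAD_FAST b → push 15. Stack: [15]
LOAD_CONST → push 5. Stack: [15, 5]
BINARY_OP // → 15 // 5 = 3. Stack: [3]
LOAD_CONST → push 4. Stack: [3, 4]
LOAD_FAST b → push 15. Stack: [3, 4, 15]
BINARY_OP - → 4 - 15 = -11. Stack: [3, -11]
BINARY_OP * → 3 * -11 = -33. Stack: [-33]
STORE_FAST u → u=-33. Stack: []
LOAD_FAST_LOAD_FAST b,u → push 15,-33. Stack: [15, -33]
BINARY_OP ^ → 15 ^ -33 = -48. Stack: [-48]
STORE_FAST m → m=-48. Stack: []
LOAD_FAST_LOAD_FAST m,b → push -48,15. Stack: [-48, 15]
BINARY_OP + → -48 + 15 = -33. Stack: [-33]
STORE_FAST v → v=-33. Stack: []
LOAD_CONST → push 3. Stack: [3]
LOAD_FAST u → push -33. Stack: [3, -33]
BINARY_OP * → 3 * -33 = -99. Stack: [-99]
LOAD_CONST → push 4. Stack: [-99, 4]
BINARY_OP << → -99 << 4 = -1584. Stack: [-1584]
STORE_FAST k → k=-1584. Stack: []
LOAD_CONST → push 14. Stack: [14]
STORE_FAST n → n=14. Stack: []
LOAD_CONST → push 10. Stack: [10]
STORE_FAST x → x=10. Stack: []
LOAD_FAST_LOAD_FAST x,n → push 10,14. Stack: [10, 14]
BINARY_OP % → 10 % 14 = 10. Stack: [10]
RETURN_VALUE → return 10.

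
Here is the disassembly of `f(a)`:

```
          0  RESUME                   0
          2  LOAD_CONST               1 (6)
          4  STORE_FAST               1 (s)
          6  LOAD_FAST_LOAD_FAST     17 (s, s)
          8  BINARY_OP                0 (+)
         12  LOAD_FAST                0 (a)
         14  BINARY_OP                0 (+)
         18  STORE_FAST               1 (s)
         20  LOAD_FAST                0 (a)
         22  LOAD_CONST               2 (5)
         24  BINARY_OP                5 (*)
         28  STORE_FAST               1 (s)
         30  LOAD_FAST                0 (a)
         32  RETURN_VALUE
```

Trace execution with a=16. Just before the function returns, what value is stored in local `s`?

LOAD_CONST → push 6. Stack: [6]
STORE_FAST s → s=6. Stack: []
LOAD_FAST_LOAD_FAST s,s → push 6,6. Stack: [6, 6]
BINARY_OP + → 6 + 6 = 12. Stack: [12]
LOAD_FAST a → push 16. Stack: [12, 16]
BINARY_OP + → 12 + 16 = 28. Stack: [28]
STORE_FAST s → s=28. Stack: []
LOAD_FAST a → push 16. Stack: [16]
LOAD_CONST → push 5. Stack: [16, 5]
BINARY_OP * → 16 * 5 = 80. Stack: [80]
STORE_FAST s → s=80. Stack: []
LOAD_FAST a → push 16. Stack: [16]
RETURN_VALUE → return 16.

80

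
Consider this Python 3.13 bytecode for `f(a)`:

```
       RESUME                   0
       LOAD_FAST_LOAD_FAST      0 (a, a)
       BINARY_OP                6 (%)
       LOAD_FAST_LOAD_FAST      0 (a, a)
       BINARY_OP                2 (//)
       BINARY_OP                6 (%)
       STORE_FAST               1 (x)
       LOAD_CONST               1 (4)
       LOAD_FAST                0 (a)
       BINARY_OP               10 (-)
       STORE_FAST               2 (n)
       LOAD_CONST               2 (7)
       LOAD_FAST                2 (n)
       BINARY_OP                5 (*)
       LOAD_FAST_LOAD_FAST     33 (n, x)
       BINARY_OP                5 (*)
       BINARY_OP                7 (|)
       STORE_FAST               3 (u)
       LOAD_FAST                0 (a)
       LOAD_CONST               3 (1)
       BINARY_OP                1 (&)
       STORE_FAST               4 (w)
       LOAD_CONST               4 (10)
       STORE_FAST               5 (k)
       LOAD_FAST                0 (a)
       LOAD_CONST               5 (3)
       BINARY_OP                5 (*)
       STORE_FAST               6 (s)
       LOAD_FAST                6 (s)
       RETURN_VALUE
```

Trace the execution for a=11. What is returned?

LOAD_FAST_LOAD_FAST a,a → push 11,11. Stack: [11, 11]
BINARY_OP % → 11 % 11 = 0. Stack: [0]
LOAD_FAST_LOAD_FAST a,a → push 11,11. Stack: [0, 11, 11]
BINARY_OP // → 11 // 11 = 1. Stack: [0, 1]
BINARY_OP % → 0 % 1 = 0. Stack: [0]
STORE_FAST x → x=0. Stack: []
LOAD_CONST → push 4. Stack: [4]
LOAD_FAST a → push 11. Stack: [4, 11]
BINARY_OP - → 4 - 11 = -7. Stack: [-7]
STORE_FAST n → n=-7. Stack: []
LOAD_CONST → push 7. Stack: [7]
LOAD_FAST n → push -7. Stack: [7, -7]
BINARY_OP * → 7 * -7 = -49. Stack: [-49]
LOAD_FAST_LOAD_FAST n,x → push -7,0. Stack: [-49, -7, 0]
BINARY_OP * → -7 * 0 = 0. Stack: [-49, 0]
BINARY_OP | → -49 | 0 = -49. Stack: [-49]
STORE_FAST u → u=-49. Stack: []
LOAD_FAST a → push 11. Stack: [11]
LOAD_CONST → push 1. Stack: [11, 1]
BINARY_OP & → 11 & 1 = 1. Stack: [1]
STORE_FAST w → w=1. Stack: []
LOAD_CONST → push 10. Stack: [10]
STORE_FAST k → k=10. Stack: []
LOAD_FAST a → push 11. Stack: [11]
LOAD_CONST → push 3. Stack: [11, 3]
BINARY_OP * → 11 * 3 = 33. Stack: [33]
STORE_FAST s → s=33. Stack: []
LOAD_FAST s → push 33. Stack: [33]
RETURN_VALUE → return 33.

33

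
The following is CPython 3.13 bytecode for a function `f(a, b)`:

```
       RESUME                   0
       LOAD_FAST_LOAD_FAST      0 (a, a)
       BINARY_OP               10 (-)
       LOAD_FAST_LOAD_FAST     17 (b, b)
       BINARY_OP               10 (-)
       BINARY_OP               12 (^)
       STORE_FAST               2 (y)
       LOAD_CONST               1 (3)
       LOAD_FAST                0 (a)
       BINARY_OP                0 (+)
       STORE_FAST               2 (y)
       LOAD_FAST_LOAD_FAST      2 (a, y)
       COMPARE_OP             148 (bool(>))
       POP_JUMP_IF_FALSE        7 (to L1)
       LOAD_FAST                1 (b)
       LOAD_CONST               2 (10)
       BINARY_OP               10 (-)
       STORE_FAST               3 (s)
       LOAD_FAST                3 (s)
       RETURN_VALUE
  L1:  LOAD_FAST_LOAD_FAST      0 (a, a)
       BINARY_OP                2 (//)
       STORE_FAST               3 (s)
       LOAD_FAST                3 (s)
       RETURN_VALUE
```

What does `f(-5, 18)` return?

LOAD_FAST_LOAD_FAST a,a → push -5,-5. Stack: [-5, -5]
BINARY_OP - → -5 - -5 = 0. Stack: [0]
LOAD_FAST_LOAD_FAST b,b → push 18,18. Stack: [0, 18, 18]
BINARY_OP - → 18 - 18 = 0. Stack: [0, 0]
BINARY_OP ^ → 0 ^ 0 = 0. Stack: [0]
STORE_FAST y → y=0. Stack: []
LOAD_CONST → push 3. Stack: [3]
LOAD_FAST a → push -5. Stack: [3, -5]
BINARY_OP + → 3 + -5 = -2. Stack: [-2]
STORE_FAST y → y=-2. Stack: []
LOAD_FAST_LOAD_FAST a,y → push -5,-2. Stack: [-5, -2]
COMPARE_OP bool(>) → -5 vs -2 = False. Stack: [False]
POP_JUMP_IF_FALSE → pop False; jump. Stack: []
LOAD_FAST_LOAD_FAST a,a → push -5,-5. Stack: [-5, -5]
BINARY_OP // → -5 // -5 = 1. Stack: [1]
STORE_FAST s → s=1. Stack: []
LOAD_FAST s → push 1. Stack: [1]
RETURN_VALUE → return 1.

1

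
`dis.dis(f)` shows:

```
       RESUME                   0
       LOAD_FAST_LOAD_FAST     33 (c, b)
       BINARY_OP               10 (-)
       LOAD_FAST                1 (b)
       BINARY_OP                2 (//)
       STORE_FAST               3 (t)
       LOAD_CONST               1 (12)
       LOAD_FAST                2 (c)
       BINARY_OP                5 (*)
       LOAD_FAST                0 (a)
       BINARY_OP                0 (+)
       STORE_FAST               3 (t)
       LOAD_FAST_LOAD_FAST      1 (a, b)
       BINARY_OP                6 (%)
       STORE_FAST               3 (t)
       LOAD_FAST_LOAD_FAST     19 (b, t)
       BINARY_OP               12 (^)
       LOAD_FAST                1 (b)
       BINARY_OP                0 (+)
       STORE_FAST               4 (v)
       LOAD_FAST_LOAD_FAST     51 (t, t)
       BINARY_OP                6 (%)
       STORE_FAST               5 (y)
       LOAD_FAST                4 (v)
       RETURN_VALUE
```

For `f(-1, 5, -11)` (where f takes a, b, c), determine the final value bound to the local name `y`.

0

LOAD_FAST_LOAD_FAST c,b → push -11,5. Stack: [-11, 5]
BINARY_OP - → -11 - 5 = -16. Stack: [-16]
LOAD_FAST b → push 5. Stack: [-16, 5]
BINARY_OP // → -16 // 5 = -4. Stack: [-4]
STORE_FAST t → t=-4. Stack: []
LOAD_CONST → push 12. Stack: [12]
LOAD_FAST c → push -11. Stack: [12, -11]
BINARY_OP * → 12 * -11 = -132. Stack: [-132]
LOAD_FAST a → push -1. Stack: [-132, -1]
BINARY_OP + → -132 + -1 = -133. Stack: [-133]
STORE_FAST t → t=-133. Stack: []
LOAD_FAST_LOAD_FAST a,b → push -1,5. Stack: [-1, 5]
BINARY_OP % → -1 % 5 = 4. Stack: [4]
STORE_FAST t → t=4. Stack: []
LOAD_FAST_LOAD_FAST b,t → push 5,4. Stack: [5, 4]
BINARY_OP ^ → 5 ^ 4 = 1. Stack: [1]
LOAD_FAST b → push 5. Stack: [1, 5]
BINARY_OP + → 1 + 5 = 6. Stack: [6]
STORE_FAST v → v=6. Stack: []
LOAD_FAST_LOAD_FAST t,t → push 4,4. Stack: [4, 4]
BINARY_OP % → 4 % 4 = 0. Stack: [0]
STORE_FAST y → y=0. Stack: []
LOAD_FAST v → push 6. Stack: [6]
RETURN_VALUE → return 6.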